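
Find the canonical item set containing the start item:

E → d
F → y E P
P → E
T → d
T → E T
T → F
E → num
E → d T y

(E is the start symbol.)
{ [E → . d T y], [E → . d], [E → . num], [E' → . E] }

First, augment the grammar with E' → E
I₀ = CLOSURE({ [E' → . E] }):
  [E' → . E] has the dot before E: add [E → . d], [E → . num], [E → . d T y]
No further items can be added.

I₀ = { [E → . d T y], [E → . d], [E → . num], [E' → . E] }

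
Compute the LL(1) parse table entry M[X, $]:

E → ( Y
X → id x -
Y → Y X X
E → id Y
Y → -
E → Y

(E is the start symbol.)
To find M[X, $], we find productions for X where $ is in the predict set (PREDICT(N → α) = (FIRST(α) \ {ε}) ∪ (FOLLOW(N) if α ⇒* ε)).

X → id x -: PREDICT = { 'id' }

M[X, $] is empty (no production applies)

Answer: Empty (error entry)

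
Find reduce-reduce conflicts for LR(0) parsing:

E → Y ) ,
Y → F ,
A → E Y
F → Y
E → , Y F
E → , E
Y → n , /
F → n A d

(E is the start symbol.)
Augment with E' → E and build the canonical LR(0) collection (I0 = CLOSURE({[E' → . E]}), then GOTO on every symbol after a dot until no new states appear). It has 19 states:
  I0: { [E → . , E], [E → . , Y F], [E → . Y ) ,], [E' → . E], [F → . Y], [F → . n A d], [Y → . F ,], [Y → . n , /] }  — shift
  I1: { [E → , . E], [E → , . Y F], [E → . , E], [E → . , Y F], [E → . Y ) ,], [F → . Y], [F → . n A d], [Y → . F ,], [Y → . n , /] }  — shift
  I2: { [E' → E .] }  — accept
  I3: { [Y → F . ,] }  — shift
  I4: { [E → Y . ) ,], [F → Y .] }  — shift, reduce
  I5: { [A → . E Y], [E → . , E], [E → . , Y F], [E → . Y ) ,], [F → . Y], [F → . n A d], [F → n . A d], [Y → . F ,], [Y → . n , /], [Y → n . , /] }  — shift
  I6: { [E → , . E], [E → , . Y F], [E → . , E], [E → . , Y F], [E → . Y ) ,], [F → . Y], [F → . n A d], [Y → . F ,], [Y → . n , /], [Y → n , . /] }  — shift
  I7: { [F → n A . d] }  — shift
  I8: { [A → E . Y], [F → . Y], [F → . n A d], [Y → . F ,], [Y → . n , /] }  — shift
  I9: { [A → E Y .], [F → Y .] }  — 2 reduces
  I10: { [F → n A d .] }  — reduce
  I11: { [Y → n , / .] }  — reduce
  I12: { [E → , E .] }  — reduce
  I13: { [E → , Y . F], [E → Y . ) ,], [F → . Y], [F → . n A d], [F → Y .], [Y → . F ,], [Y → . n , /] }  — shift, reduce
  I14: { [E → Y ) . ,] }  — shift
  I15: { [E → , Y F .], [Y → F . ,] }  — shift, reduce
  I16: { [F → Y .] }  — reduce
  I17: { [Y → F , .] }  — reduce
  I18: { [E → Y ) , .] }  — reduce

I9 contains complete items [A → E Y .], [F → Y .] — reduce-reduce conflict.

Answer: Yes — I9: [A → E Y .] vs [F → Y .]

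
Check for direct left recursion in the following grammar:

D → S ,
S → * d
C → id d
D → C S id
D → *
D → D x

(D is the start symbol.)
D → S ,: starts with S
S → * d: starts with '*'
C → id d: starts with id
D → C S id: starts with C
D → *: starts with '*'
D → D x: LEFT RECURSIVE (starts with D)

The grammar has direct left recursion on: D.

Answer: Yes, D is left-recursive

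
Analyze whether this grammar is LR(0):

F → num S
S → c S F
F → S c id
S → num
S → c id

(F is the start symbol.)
No. Shift-reduce conflict between [S → num .] and [S → . c S F]

A grammar is LR(0) if no state in the canonical LR(0) collection has:
  - both a shift item (dot before a terminal) and a complete item (shift-reduce conflict), or
  - two or more complete items (reduce-reduce conflict; the accept item [F' → F .] counts as a complete item here).

Augment with F' → F and build the canonical LR(0) collection (I0 = CLOSURE({[F' → . F]}), then GOTO on every symbol after a dot until no new states appear). It has 12 states:
  I0: { [F → . S c id], [F → . num S], [F' → . F], [S → . c S F], [S → . c id], [S → . num] }  — shift
  I1: { [F' → F .] }  — accept
  I2: { [F → S . c id] }  — shift
  I3: { [S → . c S F], [S → . c id], [S → . num], [S → c . S F], [S → c . id] }  — shift
  I4: { [F → num . S], [S → . c S F], [S → . c id], [S → . num], [S → num .] }  — shift, reduce
  I5: { [F → num S .] }  — reduce
  I6: { [S → num .] }  — reduce
  I7: { [F → . S c id], [F → . num S], [S → . c S F], [S → . c id], [S → . num], [S → c S . F] }  — shift
  I8: { [S → c id .] }  — reduce
  I9: { [S → c S F .] }  — reduce
  I10: { [F → S c . id] }  — shift
  I11: { [F → S c id .] }  — reduce

Conflict in state I4:
  Shift-reduce conflict between [S → num .] and [S → . c S F]
So the grammar is NOT LR(0).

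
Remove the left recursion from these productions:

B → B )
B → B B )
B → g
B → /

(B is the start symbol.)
B → g B'
B → / B'
B' → ) B'
B' → B ) B'
B' → ε

B is directly left-recursive. The standard transformation for
  A → A α₁ | ... | A α_m | β₁ | ... | β_n
is
  A  → β₁ A' | ... | β_n A'
  A' → α₁ A' | ... | α_m A' | ε

B → g becomes B → g B'
B → / becomes B → / B'
B → B ) becomes B' → ) B'
B → B B ) becomes B' → B ) B'
Add B' → ε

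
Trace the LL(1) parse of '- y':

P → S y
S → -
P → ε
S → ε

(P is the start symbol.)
LL(1) parsing maintains a stack (initially the start symbol over $) and the input. At each step: if the stack top is a terminal, match it against the current input token; if it is a non-terminal N, replace it with the RHS of M[N, lookahead] (the unique production whose predict set contains the lookahead).

Stack is shown with the top on the left.

Stack  Input  Action
--------------------
P $    - y $  output P → S y
S y $  - y $  output S → -
- y $  - y $  match '-'
y $    y $    match 'y'
$      $      accept

The string is accepted.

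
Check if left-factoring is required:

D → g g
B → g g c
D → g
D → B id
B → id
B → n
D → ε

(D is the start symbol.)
Yes, D has productions with common prefix 'g'

Left-factoring is needed when two productions for the same non-terminal
share a common prefix on the right-hand side.

Productions for D:
  D → g g
  D → g
  D → B id
  D → ε
Productions for B:
  B → g g c
  B → id
  B → n

Found common prefix 'g' in productions for D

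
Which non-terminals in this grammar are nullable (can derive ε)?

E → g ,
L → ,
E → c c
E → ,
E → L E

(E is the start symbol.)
A non-terminal is nullable if it can derive ε (the empty string): either it has an ε-production, or it has a production whose right-hand side consists entirely of nullable non-terminals.

There are no ε-productions, so no non-terminal can derive ε.
No non-terminals are nullable.

Answer: None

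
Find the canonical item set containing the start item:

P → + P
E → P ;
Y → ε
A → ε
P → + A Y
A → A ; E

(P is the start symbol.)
{ [P → . + A Y], [P → . + P], [P' → . P] }

First, augment the grammar with P' → P
I₀ = CLOSURE({ [P' → . P] }):
  [P' → . P] has the dot before P: add [P → . + P], [P → . + A Y]
No further items can be added.

I₀ = { [P → . + A Y], [P → . + P], [P' → . P] }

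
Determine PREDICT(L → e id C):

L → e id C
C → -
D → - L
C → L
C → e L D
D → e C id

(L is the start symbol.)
PREDICT(L → e id C) = (FIRST(RHS) \ {ε}) ∪ (FOLLOW(L) if ε ∈ FIRST(RHS), i.e. RHS ⇒* ε)
FIRST(e id C) = { 'e' }
ε ∉ FIRST(e id C), so FOLLOW(L) is not added.
PREDICT(L → e id C) = { 'e' }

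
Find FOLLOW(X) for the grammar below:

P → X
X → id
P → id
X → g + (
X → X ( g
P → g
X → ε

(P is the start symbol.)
{ $, '(' }

In P → X: X is at the end, add FOLLOW(P)
In X → X ( g: X is followed by '(' g, add FIRST('(' g) \ {ε} = { '(' }

The FOLLOW sets referred to above (computed the same way, to a fixed point):
  FOLLOW(P) = { $ }

Taking the union: FOLLOW(X) = { $, '(' }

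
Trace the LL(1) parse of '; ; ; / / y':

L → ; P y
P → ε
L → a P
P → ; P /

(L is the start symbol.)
LL(1) parsing maintains a stack (initially the start symbol over $) and the input. At each step: if the stack top is a terminal, match it against the current input token; if it is a non-terminal N, replace it with the RHS of M[N, lookahead] (the unique production whose predict set contains the lookahead).

Stack is shown with the top on the left.

Stack        Input          Action
----------------------------------
L $          ; ; ; / / y $  output L → ; P y
; P y $      ; ; ; / / y $  match ';'
P y $        ; ; / / y $    output P → ; P /
; P / y $    ; ; / / y $    match ';'
P / y $      ; / / y $      output P → ; P /
; P / / y $  ; / / y $      match ';'
P / / y $    / / y $        output P → ε
/ / y $      / / y $        match '/'
/ y $        / y $          match '/'
y $          y $            match 'y'
$            $              accept

The string is accepted.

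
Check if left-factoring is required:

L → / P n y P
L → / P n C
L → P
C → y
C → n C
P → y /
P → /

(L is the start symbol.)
Yes, L has productions with common prefix '/ P n'

Left-factoring is needed when two productions for the same non-terminal
share a common prefix on the right-hand side.

Productions for L:
  L → / P n y P
  L → / P n C
  L → P
Productions for C:
  C → y
  C → n C
Productions for P:
  P → y /
  P → /

Found common prefix '/ P n' in productions for L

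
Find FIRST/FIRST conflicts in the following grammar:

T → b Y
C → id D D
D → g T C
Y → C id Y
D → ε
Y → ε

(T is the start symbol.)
A FIRST/FIRST conflict occurs when two productions N → α and N → β for the same non-terminal have FIRST(α) ∩ FIRST(β) ≠ ∅ (with ε ∈ FIRST of a nullable right-hand side, so two nullable alternatives also conflict).

FIRST sets of the non-terminals at (or reachable through a nullable prefix from) the front of some alternative:
  FIRST(C) = { 'id' }

Productions for D:
  D → g T C: FIRST = { 'g' }
  D → ε: FIRST = { ε }
Productions for Y:
  Y → C id Y: FIRST = { 'id' }
  Y → ε: FIRST = { ε }
T, C have only one production, so no FIRST/FIRST conflict is possible there.

All alternatives of each non-terminal have pairwise disjoint FIRST sets.

Answer: No FIRST/FIRST conflicts.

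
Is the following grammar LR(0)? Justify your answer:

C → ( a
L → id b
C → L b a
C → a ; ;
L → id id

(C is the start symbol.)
Yes, the grammar is LR(0)

Augment with C' → C and build the canonical LR(0) collection (I0 = CLOSURE({[C' → . C]}), then GOTO on every symbol after a dot until no new states appear). It has 13 states:
  I0: { [C → . ( a], [C → . L b a], [C → . a ; ;], [C' → . C], [L → . id b], [L → . id id] }  — shift
  I1: { [C → ( . a] }  — shift
  I2: { [C' → C .] }  — accept
  I3: { [C → L . b a] }  — shift
  I4: { [C → a . ; ;] }  — shift
  I5: { [L → id . b], [L → id . id] }  — shift
  I6: { [L → id b .] }  — reduce
  I7: { [L → id id .] }  — reduce
  I8: { [C → a ; . ;] }  — shift
  I9: { [C → a ; ; .] }  — reduce
  I10: { [C → L b . a] }  — shift
  I11: { [C → L b a .] }  — reduce
  I12: { [C → ( a .] }  — reduce

Every state is either a pure shift/goto state or contains exactly one complete item and nothing to shift — no conflicts. The grammar is LR(0).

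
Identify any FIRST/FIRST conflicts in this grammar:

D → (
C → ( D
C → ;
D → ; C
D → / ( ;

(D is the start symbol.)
No FIRST/FIRST conflicts.

Productions for D:
  D → (: FIRST = { '(' }
  D → ; C: FIRST = { ';' }
  D → / ( ;: FIRST = { '/' }
Productions for C:
  C → ( D: FIRST = { '(' }
  C → ;: FIRST = { ';' }

All alternatives of each non-terminal have pairwise disjoint FIRST sets.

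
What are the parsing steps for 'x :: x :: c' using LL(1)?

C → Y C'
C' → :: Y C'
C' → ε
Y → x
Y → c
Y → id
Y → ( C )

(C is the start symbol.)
LL(1) parsing maintains a stack (initially the start symbol over $) and the input. At each step: if the stack top is a terminal, match it against the current input token; if it is a non-terminal N, replace it with the RHS of M[N, lookahead] (the unique production whose predict set contains the lookahead).

Stack is shown with the top on the left.

Stack      Input          Action
--------------------------------
C $        x :: x :: c $  output C → Y C'
Y C' $     x :: x :: c $  output Y → x
x C' $     x :: x :: c $  match 'x'
C' $       :: x :: c $    output C' → :: Y C'
:: Y C' $  :: x :: c $    match '::'
Y C' $     x :: c $       output Y → x
x C' $     x :: c $       match 'x'
C' $       :: c $         output C' → :: Y C'
:: Y C' $  :: c $         match '::'
Y C' $     c $            output Y → c
c C' $     c $            match 'c'
C' $       $              output C' → ε
$          $              accept

The string is accepted.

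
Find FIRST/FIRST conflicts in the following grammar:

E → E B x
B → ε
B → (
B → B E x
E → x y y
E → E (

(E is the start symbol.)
A FIRST/FIRST conflict occurs when two productions N → α and N → β for the same non-terminal have FIRST(α) ∩ FIRST(β) ≠ ∅ (with ε ∈ FIRST of a nullable right-hand side, so two nullable alternatives also conflict).

FIRST sets of the non-terminals at (or reachable through a nullable prefix from) the front of some alternative:
  FIRST(E) = { 'x' }
  FIRST(B) = { '(', 'x', ε }

Productions for E:
  E → E B x: FIRST = { 'x' }
  E → x y y: FIRST = { 'x' }
  E → E (: FIRST = { 'x' }
Productions for B:
  B → ε: FIRST = { ε }
  B → (: FIRST = { '(' }
  B → B E x: FIRST = { '(', 'x' }

Conflict for E: E → E B x and E → x y y
  Overlap: { 'x' }
Conflict for E: E → E B x and E → E (
  Overlap: { 'x' }
Conflict for E: E → x y y and E → E (
  Overlap: { 'x' }
Conflict for B: B → ( and B → B E x
  Overlap: { '(' }

Answer: Yes. E → E B x / E → x y y on { 'x' }; E → E B x / E → E '(' on { 'x' }; E → x y y / E → E '(' on { 'x' }; B → '(' / B → B E x on { '(' }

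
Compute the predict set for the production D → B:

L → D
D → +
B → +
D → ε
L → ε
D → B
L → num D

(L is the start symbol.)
PREDICT(D → B) = (FIRST(RHS) \ {ε}) ∪ (FOLLOW(D) if ε ∈ FIRST(RHS), i.e. RHS ⇒* ε)
FIRST(B) = { '+' }
FIRST(B) = { '+' }
ε ∉ FIRST(B), so FOLLOW(D) is not added.
PREDICT(D → B) = { '+' }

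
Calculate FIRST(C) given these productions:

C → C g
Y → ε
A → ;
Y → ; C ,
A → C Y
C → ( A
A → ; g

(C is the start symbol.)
{ '(' }

From C → C g:
  - C is the symbol being defined: contributes nothing new
    C is not nullable, so stop
From C → ( A:
  - '(' is a terminal: add '(' and stop

Collecting: FIRST(C) = { '(' }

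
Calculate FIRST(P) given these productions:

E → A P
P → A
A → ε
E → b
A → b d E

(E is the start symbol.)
{ 'b', ε }

To compute FIRST(P), examine every production with P on the left-hand side, reading each right-hand side left to right until a non-nullable symbol is reached.

FIRST sets of the other non-terminals involved (by the same procedure, iterated to a fixed point):
  FIRST(A) = { 'b', ε }

From P → A:
  - A is a non-terminal: add FIRST(A) \ {ε} = { 'b' }
    A is nullable and nothing follows, so the whole right-hand side can vanish: ε ∈ FIRST(P)

Collecting: FIRST(P) = { 'b', ε }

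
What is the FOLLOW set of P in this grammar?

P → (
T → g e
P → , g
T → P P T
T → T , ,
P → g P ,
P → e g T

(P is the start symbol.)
P is the start symbol, so $ ∈ FOLLOW(P).
In T → P P T: P is followed by P T, add FIRST(P T) \ {ε} = { '(', ',', 'e', 'g' }
In T → P P T: P is followed by T, add FIRST(T) \ {ε} = { '(', ',', 'e', 'g' }
In P → g P ,: P is followed by ',', add FIRST(',') \ {ε} = { ',' }

Taking the union: FOLLOW(P) = { $, '(', ',', 'e', 'g' }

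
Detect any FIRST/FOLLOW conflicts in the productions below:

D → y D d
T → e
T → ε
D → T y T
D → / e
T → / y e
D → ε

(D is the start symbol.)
No FIRST/FOLLOW conflicts.

Nullable non-terminals: D, T.
FIRST sets used below: FIRST(T) = { '/', 'e', ε }

D: nullable alternative(s) D → ε; FOLLOW(D) = { $, 'd' }
  D → y D d: FIRST \ {ε} = { 'y' } — disjoint from FOLLOW(D)
  D → T y T: FIRST \ {ε} = { '/', 'e', 'y' } — disjoint from FOLLOW(D)
  D → / e: FIRST \ {ε} = { '/' } — disjoint from FOLLOW(D)
  D → ε: FIRST \ {ε} = { } — this is the only nullable alternative, skip

T: nullable alternative(s) T → ε; FOLLOW(T) = { $, 'd', 'y' }
  T → e: FIRST \ {ε} = { 'e' } — disjoint from FOLLOW(T)
  T → ε: FIRST \ {ε} = { } — this is the only nullable alternative, skip
  T → / y e: FIRST \ {ε} = { '/' } — disjoint from FOLLOW(T)

No FIRST/FOLLOW conflicts found.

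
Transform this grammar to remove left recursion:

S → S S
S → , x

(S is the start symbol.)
S → , x S'
S' → S S'
S' → ε

S is directly left-recursive. The standard transformation for
  A → A α₁ | ... | A α_m | β₁ | ... | β_n
is
  A  → β₁ A' | ... | β_n A'
  A' → α₁ A' | ... | α_m A' | ε

S → , x becomes S → , x S'
S → S S becomes S' → S S'
Add S' → ε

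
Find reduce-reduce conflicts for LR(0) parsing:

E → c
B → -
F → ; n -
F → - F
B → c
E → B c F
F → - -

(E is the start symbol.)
A reduce-reduce conflict occurs when an LR(0) state has two complete items [A → α .] and [B → β .] — both call for a reduction, and with no lookahead the parser cannot choose between them.

Augment with E' → E and build the canonical LR(0) collection (I0 = CLOSURE({[E' → . E]}), then GOTO on every symbol after a dot until no new states appear). It has 13 states:
  I0: { [B → . -], [B → . c], [E → . B c F], [E → . c], [E' → . E] }  — shift
  I1: { [B → - .] }  — reduce
  I2: { [E → B . c F] }  — shift
  I3: { [E' → E .] }  — accept
  I4: { [B → c .], [E → c .] }  — 2 reduces
  I5: { [E → B c . F], [F → . - -], [F → . - F], [F → . ; n -] }  — shift
  I6: { [F → - . -], [F → - . F], [F → . - -], [F → . - F], [F → . ; n -] }  — shift
  I7: { [F → ; . n -] }  — shift
  I8: { [E → B c F .] }  — reduce
  I9: { [F → ; n . -] }  — shift
  I10: { [F → ; n - .] }  — reduce
  I11: { [F → - - .], [F → - . -], [F → - . F], [F → . - -], [F → . - F], [F → . ; n -] }  — shift, reduce
  I12: { [F → - F .] }  — reduce

I4 contains complete items [B → c .], [E → c .] — reduce-reduce conflict.

Answer: Yes — I4: [B → c .] vs [E → c .]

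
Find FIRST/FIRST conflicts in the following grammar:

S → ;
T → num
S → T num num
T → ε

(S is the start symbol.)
A FIRST/FIRST conflict occurs when two productions N → α and N → β for the same non-terminal have FIRST(α) ∩ FIRST(β) ≠ ∅ (with ε ∈ FIRST of a nullable right-hand side, so two nullable alternatives also conflict).

FIRST sets of the non-terminals at (or reachable through a nullable prefix from) the front of some alternative:
  FIRST(T) = { 'num', ε }

Productions for S:
  S → ;: FIRST = { ';' }
  S → T num num: FIRST = { 'num' }
Productions for T:
  T → num: FIRST = { 'num' }
  T → ε: FIRST = { ε }

All alternatives of each non-terminal have pairwise disjoint FIRST sets.

Answer: No FIRST/FIRST conflicts.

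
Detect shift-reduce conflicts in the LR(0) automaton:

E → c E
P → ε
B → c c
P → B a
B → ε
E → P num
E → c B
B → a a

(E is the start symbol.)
Augment with E' → E and build the canonical LR(0) collection (I0 = CLOSURE({[E' → . E]}), then GOTO on every symbol after a dot until no new states appear). It has 12 states:
  I0: { [B → . a a], [B → . c c], [B → .], [E → . P num], [E → . c B], [E → . c E], [E' → . E], [P → . B a], [P → .] }  — shift, 2 reduces
  I1: { [P → B . a] }  — shift
  I2: { [E' → E .] }  — accept
  I3: { [E → P . num] }  — shift
  I4: { [B → a . a] }  — shift
  I5: { [B → . a a], [B → . c c], [B → .], [B → c . c], [E → . P num], [E → . c B], [E → . c E], [E → c . B], [E → c . E], [P → . B a], [P → .] }  — shift, 2 reduces
  I6: { [E → c B .], [P → B . a] }  — shift, reduce
  I7: { [E → c E .] }  — reduce
  I8: { [B → . a a], [B → . c c], [B → .], [B → c . c], [B → c c .], [E → . P num], [E → . c B], [E → . c E], [E → c . B], [E → c . E], [P → . B a], [P → .] }  — shift, 3 reduces
  I9: { [P → B a .] }  — reduce
  I10: { [B → a a .] }  — reduce
  I11: { [E → P num .] }  — reduce

I0 contains reduce items [B → .], [P → .] and shift items [B → . a a], [B → . c c], [E → . c B], [E → . c E] — shift-reduce conflict.
I5 contains reduce items [B → .], [P → .] and shift items [B → . a a], [B → . c c], [B → c . c], [E → . c B], [E → . c E] — shift-reduce conflict.
I6 contains reduce item [E → c B .] and shift item [P → B . a] — shift-reduce conflict.
I8 contains reduce items [B → .], [B → c c .], [P → .] and shift items [B → . a a], [B → . c c], [B → c . c], [E → . c B], [E → . c E] — shift-reduce conflict.

Answer: Yes — I0: [B → .] vs [B → . a a]; I5: [B → .] vs [B → . a a]; I6: [E → c B .] vs [P → B . a]; I8: [B → .] vs [B → . a a]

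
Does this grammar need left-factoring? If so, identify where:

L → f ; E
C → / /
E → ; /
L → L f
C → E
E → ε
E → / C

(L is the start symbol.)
No, left-factoring is not needed

Left-factoring is needed when two productions for the same non-terminal
share a common prefix on the right-hand side.

Productions for L:
  L → f ; E
  L → L f
Productions for C:
  C → / /
  C → E
Productions for E:
  E → ; /
  E → ε
  E → / C

No common prefixes found.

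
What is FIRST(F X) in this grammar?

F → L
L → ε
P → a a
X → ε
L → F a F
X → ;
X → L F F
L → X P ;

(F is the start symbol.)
{ ';', 'a', ε }

FIRST sets of the non-terminals involved (from the grammar, by fixed-point iteration):
  FIRST(F) = { ';', 'a', ε }
  FIRST(X) = { ';', 'a', ε }

To compute FIRST(F X), process the symbols left to right:
Symbol F is a non-terminal. Add FIRST(F) \ {ε} = { ';', 'a' }
F is nullable (ε ∈ FIRST(F)), continue to the next symbol.
Symbol X is a non-terminal. Add FIRST(X) \ {ε} = { ';', 'a' }
X is nullable (ε ∈ FIRST(X)), continue to the next symbol.
All symbols are nullable, so ε is in the result.
FIRST(F X) = { ';', 'a', ε }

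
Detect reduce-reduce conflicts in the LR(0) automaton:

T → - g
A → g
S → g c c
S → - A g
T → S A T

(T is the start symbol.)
Augment with T' → T and build the canonical LR(0) collection (I0 = CLOSURE({[T' → . T]}), then GOTO on every symbol after a dot until no new states appear). It has 13 states:
  I0: { [S → . - A g], [S → . g c c], [T → . - g], [T → . S A T], [T' → . T] }  — shift
  I1: { [A → . g], [S → - . A g], [T → - . g] }  — shift
  I2: { [A → . g], [T → S . A T] }  — shift
  I3: { [T' → T .] }  — accept
  I4: { [S → g . c c] }  — shift
  I5: { [S → g c . c] }  — shift
  I6: { [S → g c c .] }  — reduce
  I7: { [S → . - A g], [S → . g c c], [T → . - g], [T → . S A T], [T → S A . T] }  — shift
  I8: { [A → g .] }  — reduce
  I9: { [T → S A T .] }  — reduce
  I10: { [S → - A . g] }  — shift
  I11: { [A → g .], [T → - g .] }  — 2 reduces
  I12: { [S → - A g .] }  — reduce

I11 contains complete items [A → g .], [T → - g .] — reduce-reduce conflict.

Answer: Yes — I11: [A → g .] vs [T → - g .]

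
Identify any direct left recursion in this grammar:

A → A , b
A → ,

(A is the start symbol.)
Direct left recursion occurs when N → N α for some non-terminal N (the right-hand side begins with the left-hand side itself).

A → A , b: LEFT RECURSIVE (starts with A)
A → ,: starts with ','

The grammar has direct left recursion on: A.

Answer: Yes, A is left-recursive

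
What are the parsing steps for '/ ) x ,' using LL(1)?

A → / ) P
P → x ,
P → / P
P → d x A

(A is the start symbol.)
LL(1) parsing maintains a stack (initially the start symbol over $) and the input. At each step: if the stack top is a terminal, match it against the current input token; if it is a non-terminal N, replace it with the RHS of M[N, lookahead] (the unique production whose predict set contains the lookahead).

Stack is shown with the top on the left.

Stack    Input      Action
--------------------------
A $      / ) x , $  output A → / ) P
/ ) P $  / ) x , $  match '/'
) P $    ) x , $    match ')'
P $      x , $      output P → x ,
x , $    x , $      match 'x'
, $      , $        match ','
$        $          accept

The string is accepted.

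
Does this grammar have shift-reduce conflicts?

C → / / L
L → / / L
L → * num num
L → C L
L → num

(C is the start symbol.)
Augment with C' → C and build the canonical LR(0) collection (I0 = CLOSURE({[C' → . C]}), then GOTO on every symbol after a dot until no new states appear). It has 14 states:
  I0: { [C → . / / L], [C' → . C] }  — shift
  I1: { [C → / . / L] }  — shift
  I2: { [C' → C .] }  — accept
  I3: { [C → . / / L], [C → / / . L], [L → . * num num], [L → . / / L], [L → . C L], [L → . num] }  — shift
  I4: { [L → * . num num] }  — shift
  I5: { [C → / . / L], [L → / . / L] }  — shift
  I6: { [C → . / / L], [L → . * num num], [L → . / / L], [L → . C L], [L → . num], [L → C . L] }  — shift
  I7: { [C → / / L .] }  — reduce
  I8: { [L → num .] }  — reduce
  I9: { [L → C L .] }  — reduce
  I10: { [C → . / / L], [C → / / . L], [L → . * num num], [L → . / / L], [L → . C L], [L → . num], [L → / / . L] }  — shift
  I11: { [C → / / L .], [L → / / L .] }  — 2 reduces
  I12: { [L → * num . num] }  — shift
  I13: { [L → * num num .] }  — reduce

No state contains both a complete item and a shift item.

Answer: No shift-reduce conflicts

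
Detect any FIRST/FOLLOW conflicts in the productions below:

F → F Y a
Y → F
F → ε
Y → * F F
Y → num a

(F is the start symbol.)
A FIRST/FOLLOW conflict occurs when a non-terminal N has a nullable alternative N → β (β ⇒* ε) and another alternative N → α with FIRST(α) ∩ FOLLOW(N) ≠ ∅: on such a lookahead the parser cannot decide between expanding α and letting N vanish via β.

Nullable non-terminals: F, Y.
FIRST sets used below: FIRST(F) = { '*', 'a', 'num', ε }, FIRST(Y) = { '*', 'a', 'num', ε }

F: nullable alternative(s) F → ε; FOLLOW(F) = { $, '*', 'a', 'num' }
  F → F Y a: FIRST \ {ε} = { '*', 'a', 'num' } — overlaps FOLLOW(F) on { '*', 'a', 'num' }: CONFLICT
  F → ε: FIRST \ {ε} = { } — this is the only nullable alternative, skip

Y: nullable alternative(s) Y → F; FOLLOW(Y) = { 'a' }
  Y → F: FIRST \ {ε} = { '*', 'a', 'num' } — this is the only nullable alternative, skip
  Y → * F F: FIRST \ {ε} = { '*' } — disjoint from FOLLOW(Y)
  Y → num a: FIRST \ {ε} = { 'num' } — disjoint from FOLLOW(Y)

So the grammar has 1 FIRST/FOLLOW conflict (marked CONFLICT above).

Answer: Yes. F → F Y a with FOLLOW(F) on { '*', 'a', 'num' }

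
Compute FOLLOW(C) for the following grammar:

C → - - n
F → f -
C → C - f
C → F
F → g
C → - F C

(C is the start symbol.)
{ $, '-' }

To compute FOLLOW(C), find every occurrence of C on a right-hand side N → α C β: add FIRST(β) \ {ε}, and if β is empty or nullable also add FOLLOW(N). Iterate to a fixed point.

C is the start symbol, so $ ∈ FOLLOW(C).
In C → C - f: C is followed by '-' f, add FIRST('-' f) \ {ε} = { '-' }
In C → - F C: C is at the end; this adds FOLLOW(C) to itself — nothing new

Taking the union: FOLLOW(C) = { $, '-' }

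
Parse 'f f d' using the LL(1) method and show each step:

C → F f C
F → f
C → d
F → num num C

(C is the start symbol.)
LL(1) parsing maintains a stack (initially the start symbol over $) and the input. At each step: if the stack top is a terminal, match it against the current input token; if it is a non-terminal N, replace it with the RHS of M[N, lookahead] (the unique production whose predict set contains the lookahead).

Stack is shown with the top on the left.

Stack    Input    Action
------------------------
C $      f f d $  output C → F f C
F f C $  f f d $  output F → f
f f C $  f f d $  match 'f'
f C $    f d $    match 'f'
C $      d $      output C → d
d $      d $      match 'd'
$        $        accept

The string is accepted.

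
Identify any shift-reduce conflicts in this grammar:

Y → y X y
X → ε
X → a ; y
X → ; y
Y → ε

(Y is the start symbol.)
Augment with Y' → Y and build the canonical LR(0) collection (I0 = CLOSURE({[Y' → . Y]}), then GOTO on every symbol after a dot until no new states appear). It has 10 states:
  I0: { [Y → . y X y], [Y → .], [Y' → . Y] }  — shift, reduce
  I1: { [Y' → Y .] }  — accept
  I2: { [X → . ; y], [X → . a ; y], [X → .], [Y → y . X y] }  — shift, reduce
  I3: { [X → ; . y] }  — shift
  I4: { [Y → y X . y] }  — shift
  I5: { [X → a . ; y] }  — shift
  I6: { [X → a ; . y] }  — shift
  I7: { [X → a ; y .] }  — reduce
  I8: { [Y → y X y .] }  — reduce
  I9: { [X → ; y .] }  — reduce

I0 contains reduce item [Y → .] and shift item [Y → . y X y] — shift-reduce conflict.
I2 contains reduce item [X → .] and shift items [X → . ; y], [X → . a ; y] — shift-reduce conflict.

Answer: Yes — I0: [Y → .] vs [Y → . y X y]; I2: [X → .] vs [X → . ; y]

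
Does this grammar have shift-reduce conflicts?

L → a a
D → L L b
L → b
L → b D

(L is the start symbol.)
Augment with L' → L and build the canonical LR(0) collection (I0 = CLOSURE({[L' → . L]}), then GOTO on every symbol after a dot until no new states appear). It has 9 states:
  I0: { [L → . a a], [L → . b D], [L → . b], [L' → . L] }  — shift
  I1: { [L' → L .] }  — accept
  I2: { [L → a . a] }  — shift
  I3: { [D → . L L b], [L → . a a], [L → . b D], [L → . b], [L → b . D], [L → b .] }  — shift, reduce
  I4: { [L → b D .] }  — reduce
  I5: { [D → L . L b], [L → . a a], [L → . b D], [L → . b] }  — shift
  I6: { [D → L L . b] }  — shift
  I7: { [D → L L b .] }  — reduce
  I8: { [L → a a .] }  — reduce

I3 contains reduce item [L → b .] and shift items [L → . a a], [L → . b], [L → . b D] — shift-reduce conflict.

Answer: Yes — I3: [L → b .] vs [L → . a a]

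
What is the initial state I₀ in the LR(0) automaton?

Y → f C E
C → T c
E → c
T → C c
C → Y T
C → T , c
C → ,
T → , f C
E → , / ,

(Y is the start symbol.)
{ [Y → . f C E], [Y' → . Y] }

First, augment the grammar with Y' → Y
I₀ = CLOSURE({ [Y' → . Y] }):
  [Y' → . Y] has the dot before Y: add [Y → . f C E]
No further items can be added.

I₀ = { [Y → . f C E], [Y' → . Y] }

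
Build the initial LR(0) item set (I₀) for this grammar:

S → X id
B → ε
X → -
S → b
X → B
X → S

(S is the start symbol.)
First, augment the grammar with S' → S
I₀ = CLOSURE({ [S' → . S] }):
  [S' → . S] has the dot before S: add [S → . X id], [S → . b]
  [S → . X id] has the dot before X: add [X → . -], [X → . B], [X → . S]
  [X → . B] has the dot before B: add [B → .]
No further items can be added.

I₀ = { [B → .], [S → . X id], [S → . b], [S' → . S], [X → . -], [X → . B], [X → . S] }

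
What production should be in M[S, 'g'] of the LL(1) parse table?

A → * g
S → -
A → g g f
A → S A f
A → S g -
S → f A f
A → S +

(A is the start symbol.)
To find M[S, 'g'], we find productions for S where 'g' is in the predict set (PREDICT(N → α) = (FIRST(α) \ {ε}) ∪ (FOLLOW(N) if α ⇒* ε)).

S → -: PREDICT = { '-' }
S → f A f: PREDICT = { 'f' }

M[S, 'g'] is empty (no production applies)

Answer: Empty (error entry)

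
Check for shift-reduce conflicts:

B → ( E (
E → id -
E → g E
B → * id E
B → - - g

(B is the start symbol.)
Augment with B' → B and build the canonical LR(0) collection (I0 = CLOSURE({[B' → . B]}), then GOTO on every symbol after a dot until no new states appear). It has 15 states:
  I0: { [B → . ( E (], [B → . * id E], [B → . - - g], [B' → . B] }  — shift
  I1: { [B → ( . E (], [E → . g E], [E → . id -] }  — shift
  I2: { [B → * . id E] }  — shift
  I3: { [B → - . - g] }  — shift
  I4: { [B' → B .] }  — accept
  I5: { [B → - - . g] }  — shift
  I6: { [B → - - g .] }  — reduce
  I7: { [B → * id . E], [E → . g E], [E → . id -] }  — shift
  I8: { [B → * id E .] }  — reduce
  I9: { [E → . g E], [E → . id -], [E → g . E] }  — shift
  I10: { [E → id . -] }  — shift
  I11: { [E → id - .] }  — reduce
  I12: { [E → g E .] }  — reduce
  I13: { [B → ( E . (] }  — shift
  I14: { [B → ( E ( .] }  — reduce

No state contains both a complete item and a shift item.

Answer: No shift-reduce conflicts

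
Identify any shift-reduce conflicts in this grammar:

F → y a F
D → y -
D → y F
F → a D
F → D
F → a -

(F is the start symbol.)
No shift-reduce conflicts

A shift-reduce conflict occurs when an LR(0) state has both:
  - a complete (reduce) item [A → α .] (dot at the end), and
  - a shift item [B → β . c γ] (dot before a terminal).

Augment with F' → F and build the canonical LR(0) collection (I0 = CLOSURE({[F' → . F]}), then GOTO on every symbol after a dot until no new states appear). It has 13 states:
  I0: { [D → . y -], [D → . y F], [F → . D], [F → . a -], [F → . a D], [F → . y a F], [F' → . F] }  — shift
  I1: { [F → D .] }  — reduce
  I2: { [F' → F .] }  — accept
  I3: { [D → . y -], [D → . y F], [F → a . -], [F → a . D] }  — shift
  I4: { [D → . y -], [D → . y F], [D → y . -], [D → y . F], [F → . D], [F → . a -], [F → . a D], [F → . y a F], [F → y . a F] }  — shift
  I5: { [D → y - .] }  — reduce
  I6: { [D → y F .] }  — reduce
  I7: { [D → . y -], [D → . y F], [F → . D], [F → . a -], [F → . a D], [F → . y a F], [F → a . -], [F → a . D], [F → y a . F] }  — shift
  I8: { [F → a - .] }  — reduce
  I9: { [F → D .], [F → a D .] }  — 2 reduces
  I10: { [F → y a F .] }  — reduce
  I11: { [F → a D .] }  — reduce
  I12: { [D → . y -], [D → . y F], [D → y . -], [D → y . F], [F → . D], [F → . a -], [F → . a D], [F → . y a F] }  — shift

No state contains both a complete item and a shift item.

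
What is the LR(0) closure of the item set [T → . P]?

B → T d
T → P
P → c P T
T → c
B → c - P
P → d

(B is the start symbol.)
To compute CLOSURE, for each item [A → α.Bβ] where B is a non-terminal, add [B → .γ] for all productions B → γ; repeat for the newly added items until nothing changes.

Start with: [T → . P]
  [T → . P] has the dot before P: add [P → . c P T], [P → . d]
No further items can be added.

CLOSURE = { [P → . c P T], [P → . d], [T → . P] }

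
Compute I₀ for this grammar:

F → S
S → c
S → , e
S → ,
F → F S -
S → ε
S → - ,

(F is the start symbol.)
First, augment the grammar with F' → F
I₀ = CLOSURE({ [F' → . F] }):
  [F' → . F] has the dot before F: add [F → . S], [F → . F S -]
  [F → . S] has the dot before S: add [S → . c], [S → . , e], [S → . ,], [S → .], [S → . - ,]
No further items can be added.

I₀ = { [F → . F S -], [F → . S], [F' → . F], [S → . , e], [S → . ,], [S → . - ,], [S → . c], [S → .] }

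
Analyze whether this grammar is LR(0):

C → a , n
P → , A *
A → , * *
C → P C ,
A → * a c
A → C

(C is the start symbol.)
Yes, the grammar is LR(0)

Augment with C' → C and build the canonical LR(0) collection (I0 = CLOSURE({[C' → . C]}), then GOTO on every symbol after a dot until no new states appear). It has 18 states:
  I0: { [C → . P C ,], [C → . a , n], [C' → . C], [P → . , A *] }  — shift
  I1: { [A → . * a c], [A → . , * *], [A → . C], [C → . P C ,], [C → . a , n], [P → , . A *], [P → . , A *] }  — shift
  I2: { [C' → C .] }  — accept
  I3: { [C → . P C ,], [C → . a , n], [C → P . C ,], [P → . , A *] }  — shift
  I4: { [C → a . , n] }  — shift
  I5: { [C → a , . n] }  — shift
  I6: { [C → a , n .] }  — reduce
  I7: { [C → P C . ,] }  — shift
  I8: { [C → P C , .] }  — reduce
  I9: { [A → * . a c] }  — shift
  I10: { [A → , . * *], [A → . * a c], [A → . , * *], [A → . C], [C → . P C ,], [C → . a , n], [P → , . A *], [P → . , A *] }  — shift
  I11: { [P → , A . *] }  — shift
  I12: { [A → C .] }  — reduce
  I13: { [P → , A * .] }  — reduce
  I14: { [A → * . a c], [A → , * . *] }  — shift
  I15: { [A → , * * .] }  — reduce
  I16: { [A → * a . c] }  — shift
  I17: { [A → * a c .] }  — reduce

Every state is either a pure shift/goto state or contains exactly one complete item and nothing to shift — no conflicts. The grammar is LR(0).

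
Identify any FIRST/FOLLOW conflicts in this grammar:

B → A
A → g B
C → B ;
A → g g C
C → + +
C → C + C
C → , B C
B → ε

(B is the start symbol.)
A FIRST/FOLLOW conflict occurs when a non-terminal N has a nullable alternative N → β (β ⇒* ε) and another alternative N → α with FIRST(α) ∩ FOLLOW(N) ≠ ∅: on such a lookahead the parser cannot decide between expanding α and letting N vanish via β.

Nullable non-terminals: B.
FIRST sets used below: FIRST(A) = { 'g' }

B: nullable alternative(s) B → ε; FOLLOW(B) = { $, '+', ',', ';', 'g' }
  B → A: FIRST \ {ε} = { 'g' } — overlaps FOLLOW(B) on { 'g' }: CONFLICT
  B → ε: FIRST \ {ε} = { } — this is the only nullable alternative, skip

A, C have no nullable alternative, so no FIRST/FOLLOW check is needed there.

So the grammar has 1 FIRST/FOLLOW conflict (marked CONFLICT above).

Answer: Yes. B → A with FOLLOW(B) on { 'g' }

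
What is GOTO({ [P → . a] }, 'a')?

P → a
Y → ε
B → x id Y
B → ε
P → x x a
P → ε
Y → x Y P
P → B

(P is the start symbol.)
{ [P → a .] }

GOTO(I, 'a') = CLOSURE({ [A → αX.β] : [A → α.Xβ] ∈ I, X = 'a' })

Items with dot before 'a', with the dot advanced:
  [P → . a] → [P → a .]
Closure adds nothing (no advanced item has the dot before a non-terminal).

GOTO = { [P → a .] }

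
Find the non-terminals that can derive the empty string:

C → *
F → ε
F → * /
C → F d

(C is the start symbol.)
ε-productions: F → ε
So F is immediately nullable.
No further non-terminal can be added: every production for the remaining non-terminals contains a terminal or a non-nullable non-terminal.
Nullable = { 'F' }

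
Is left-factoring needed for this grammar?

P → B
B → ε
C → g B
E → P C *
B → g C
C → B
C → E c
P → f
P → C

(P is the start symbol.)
No, left-factoring is not needed

Left-factoring is needed when two productions for the same non-terminal
share a common prefix on the right-hand side.

Productions for P:
  P → B
  P → f
  P → C
Productions for B:
  B → ε
  B → g C
Productions for C:
  C → g B
  C → B
  C → E c

No common prefixes found.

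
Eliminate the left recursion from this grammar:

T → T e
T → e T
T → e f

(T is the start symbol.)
T is directly left-recursive. The standard transformation for
  A → A α₁ | ... | A α_m | β₁ | ... | β_n
is
  A  → β₁ A' | ... | β_n A'
  A' → α₁ A' | ... | α_m A' | ε

T → e T becomes T → e T T'
T → e f becomes T → e f T'
T → T e becomes T' → e T'
Add T' → ε

Resulting grammar:
T → e T T'
T → e f T'
T' → e T'
T' → ε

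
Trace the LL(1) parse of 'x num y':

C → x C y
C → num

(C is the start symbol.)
LL(1) parsing maintains a stack (initially the start symbol over $) and the input. At each step: if the stack top is a terminal, match it against the current input token; if it is a non-terminal N, replace it with the RHS of M[N, lookahead] (the unique production whose predict set contains the lookahead).

Stack is shown with the top on the left.

Stack    Input      Action
--------------------------
C $      x num y $  output C → x C y
x C y $  x num y $  match 'x'
C y $    num y $    output C → num
num y $  num y $    match 'num'
y $      y $        match 'y'
$        $          accept

The string is accepted.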